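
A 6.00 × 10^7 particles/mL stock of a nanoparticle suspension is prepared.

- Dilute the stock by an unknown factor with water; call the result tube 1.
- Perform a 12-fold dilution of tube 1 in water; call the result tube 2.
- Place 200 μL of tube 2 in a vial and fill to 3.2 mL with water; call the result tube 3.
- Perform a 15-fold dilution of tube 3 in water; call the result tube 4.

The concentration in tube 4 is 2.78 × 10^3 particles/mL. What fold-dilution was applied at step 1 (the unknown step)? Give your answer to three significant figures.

Step 1: unknown factor x
Step 2: 12-fold → factor 12
Step 3: 200 μL brought to 3.2 mL → factor 3200/200 = 16
Step 4: 15-fold → factor 15
Product of known-step factors = 2880
Overall factor = 6.00 × 10^7 particles/mL / (2.78 × 10^3 particles/mL) = 21583
x = 21583 / 2880 = 7.49

7.49-fold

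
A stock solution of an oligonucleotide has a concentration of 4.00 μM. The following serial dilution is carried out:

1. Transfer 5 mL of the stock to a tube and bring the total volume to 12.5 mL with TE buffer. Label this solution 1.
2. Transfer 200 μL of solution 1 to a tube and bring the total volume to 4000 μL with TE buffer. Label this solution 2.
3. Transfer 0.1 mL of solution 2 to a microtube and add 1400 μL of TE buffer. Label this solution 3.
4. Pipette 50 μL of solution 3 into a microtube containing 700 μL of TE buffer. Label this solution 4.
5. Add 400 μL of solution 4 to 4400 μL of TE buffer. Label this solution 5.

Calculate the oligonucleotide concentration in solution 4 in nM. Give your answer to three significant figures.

0.356 nM

Step 1: 5 mL brought to 12.5 mL → factor 12.5/5 = 2.5
Step 2: 200 μL brought to 4000 μL → factor 4000/200 = 20
Step 3: 0.1 mL + 1400 μL = 1.5 mL total → factor 1.5/0.1 = 15
Step 4: 50 μL + 700 μL = 750 μL total → factor 750/50 = 15
Dilution factor through solution 4 = 2.5 × 20 × 15 × 15 = 11250
[solution 4] = 4.00 μM / 11250 = 0.0003556 μM = 0.356 nM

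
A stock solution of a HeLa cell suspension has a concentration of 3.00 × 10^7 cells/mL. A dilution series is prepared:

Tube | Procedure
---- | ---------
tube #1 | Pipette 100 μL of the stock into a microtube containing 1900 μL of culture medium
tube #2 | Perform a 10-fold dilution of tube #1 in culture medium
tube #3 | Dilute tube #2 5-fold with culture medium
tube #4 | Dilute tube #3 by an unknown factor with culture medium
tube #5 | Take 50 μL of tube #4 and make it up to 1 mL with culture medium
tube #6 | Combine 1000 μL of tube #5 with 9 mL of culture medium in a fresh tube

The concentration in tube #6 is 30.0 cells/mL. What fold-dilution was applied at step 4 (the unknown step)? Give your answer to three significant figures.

5.00-fold

Step 1: 100 μL + 1900 μL = 2000 μL total → factor 2000/100 = 20
Step 2: 10-fold → factor 10
Step 3: 5-fold → factor 5
Step 4: unknown factor x
Step 5: 50 μL brought to 1 mL → factor 1000/50 = 20
Step 6: 1000 μL + 9 mL = 10000 μL total → factor 10000/1000 = 10
Product of known-step factors = 2 × 10^5
Overall factor = 3.00 × 10^7 cells/mL / (30.0 cells/mL) = 1 × 10^6
x = 1 × 10^6 / 2 × 10^5 = 5.00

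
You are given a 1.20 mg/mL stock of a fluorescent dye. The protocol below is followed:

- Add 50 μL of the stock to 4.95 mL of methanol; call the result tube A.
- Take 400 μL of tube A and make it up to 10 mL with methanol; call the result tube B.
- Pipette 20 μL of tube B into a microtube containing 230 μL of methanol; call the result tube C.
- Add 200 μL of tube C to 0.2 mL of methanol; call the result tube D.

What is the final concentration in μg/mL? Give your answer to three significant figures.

0.0192 μg/mL

Step 1: 50 μL + 4.95 mL = 5000 μL total → factor 5000/50 = 100
Step 2: 400 μL brought to 10 mL → factor 10000/400 = 25
Step 3: 20 μL + 230 μL = 250 μL total → factor 250/20 = 12.5
Step 4: 200 μL + 0.2 mL = 400 μL total → factor 400/200 = 2
Overall dilution factor = 100 × 25 × 12.5 × 2 = 62500
Final = 1.20 mg/mL / 62500 = 1.920 × 10^-5 mg/mL = 0.0192 μg/mL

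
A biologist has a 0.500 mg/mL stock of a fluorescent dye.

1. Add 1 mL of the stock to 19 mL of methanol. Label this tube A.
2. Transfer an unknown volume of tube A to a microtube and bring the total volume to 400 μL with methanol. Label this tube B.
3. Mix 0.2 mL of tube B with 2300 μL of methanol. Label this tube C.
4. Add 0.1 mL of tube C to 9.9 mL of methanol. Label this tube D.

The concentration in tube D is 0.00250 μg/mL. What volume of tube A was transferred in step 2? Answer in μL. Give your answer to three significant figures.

50.0 μL

Step 1: 1 mL + 19 mL = 20 mL total → factor 20/1 = 20
Step 2: v brought to 400 μL → factor = 400 μL/v
Step 3: 0.2 mL + 2300 μL = 2.5 mL total → factor 2.5/0.2 = 12.5
Step 4: 0.1 mL + 9.9 mL = 10 mL total → factor 10/0.1 = 100
Product of known-step factors = 25000
Overall factor = 0.500 mg/mL / (0.00250 μg/mL) = 2 × 10^5
Step-2 factor = 2 × 10^5 / 25000 = 8
v = 400 μL / 8 = 50.0 μL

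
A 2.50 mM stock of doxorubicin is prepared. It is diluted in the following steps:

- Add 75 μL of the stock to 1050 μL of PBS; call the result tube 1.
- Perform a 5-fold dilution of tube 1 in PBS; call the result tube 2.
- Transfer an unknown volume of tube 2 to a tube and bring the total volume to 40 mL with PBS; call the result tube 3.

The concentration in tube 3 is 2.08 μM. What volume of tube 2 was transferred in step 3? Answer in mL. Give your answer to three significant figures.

Step 1: 75 μL + 1050 μL = 1125 μL total → factor 1125/75 = 15
Step 2: 5-fold → factor 5
Step 3: v brought to 40 mL → factor = 40 mL/v
Product of known-step factors = 75
Overall factor = 2.50 mM / (2.08 μM) = 1201.9
Step-3 factor = 1201.9 / 75 = 16.026
v = 40 mL / 16.026 = 2.50 mL

2.50 mL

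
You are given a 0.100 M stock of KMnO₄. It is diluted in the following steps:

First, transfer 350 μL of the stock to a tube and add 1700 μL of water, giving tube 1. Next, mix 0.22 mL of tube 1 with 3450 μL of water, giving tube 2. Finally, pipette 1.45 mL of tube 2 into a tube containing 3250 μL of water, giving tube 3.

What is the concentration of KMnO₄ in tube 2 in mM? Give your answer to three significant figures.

1.02 mM

Step 1: 350 μL + 1700 μL = 2050 μL total → factor 2050/350 = 5.8571
Step 2: 0.22 mL + 3450 μL = 3.67 mL total → factor 3.67/0.22 = 16.682
Dilution factor through tube 2 = 5.8571 × 16.682 = 97.708
[tube 2] = 0.100 M / 97.708 = 0.001023 M = 1.02 mM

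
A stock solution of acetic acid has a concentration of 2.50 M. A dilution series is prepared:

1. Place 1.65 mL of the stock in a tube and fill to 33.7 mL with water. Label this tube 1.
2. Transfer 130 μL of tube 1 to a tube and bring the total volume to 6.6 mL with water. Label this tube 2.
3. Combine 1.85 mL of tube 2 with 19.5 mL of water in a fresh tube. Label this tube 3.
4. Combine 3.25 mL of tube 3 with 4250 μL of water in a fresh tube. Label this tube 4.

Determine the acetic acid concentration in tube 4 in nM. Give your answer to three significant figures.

9.05 × 10^4 nM

Step 1: 1.65 mL brought to 33.7 mL → factor 33.7/1.65 = 20.424
Step 2: 130 μL brought to 6.6 mL → factor 6600/130 = 50.769
Step 3: 1.85 mL + 19.5 mL = 21.35 mL total → factor 21.35/1.85 = 11.541
Step 4: 3.25 mL + 4250 μL = 7.5 mL total → factor 7.5/3.25 = 2.3077
Overall dilution factor = 20.424 × 50.769 × 11.541 × 2.3077 = 27615
Final = 2.50 M / 27615 = 9.053 × 10^-5 M = 9.05 × 10^4 nM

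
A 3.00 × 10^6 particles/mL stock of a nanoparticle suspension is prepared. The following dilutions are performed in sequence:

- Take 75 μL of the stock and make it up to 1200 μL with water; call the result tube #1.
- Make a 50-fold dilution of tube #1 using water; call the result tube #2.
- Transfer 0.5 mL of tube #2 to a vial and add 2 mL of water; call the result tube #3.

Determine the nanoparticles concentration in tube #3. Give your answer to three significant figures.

750 particles/mL

Step 1: 75 μL brought to 1200 μL → factor 1200/75 = 16
Step 2: 50-fold → factor 50
Step 3: 0.5 mL + 2 mL = 2.5 mL total → factor 2.5/0.5 = 5
Overall dilution factor = 16 × 50 × 5 = 4000
Final = 3.00 × 10^6 particles/mL / 4000 = 750 particles/mL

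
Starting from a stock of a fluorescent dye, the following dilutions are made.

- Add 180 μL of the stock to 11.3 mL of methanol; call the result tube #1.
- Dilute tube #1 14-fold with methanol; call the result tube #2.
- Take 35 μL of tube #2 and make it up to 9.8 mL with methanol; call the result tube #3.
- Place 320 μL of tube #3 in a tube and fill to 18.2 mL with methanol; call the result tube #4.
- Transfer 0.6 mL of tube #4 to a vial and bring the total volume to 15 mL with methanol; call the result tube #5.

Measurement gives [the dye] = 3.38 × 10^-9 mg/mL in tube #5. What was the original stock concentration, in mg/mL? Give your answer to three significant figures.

Step 1: 180 μL + 11.3 mL = 11480 μL total → factor 11480/180 = 63.778
Step 2: 14-fold → factor 14
Step 3: 35 μL brought to 9.8 mL → factor 9800/35 = 280
Step 4: 320 μL brought to 18.2 mL → factor 18200/320 = 56.875
Step 5: 0.6 mL brought to 15 mL → factor 15/0.6 = 25
Overall dilution factor = 63.778 × 14 × 280 × 56.875 × 25 = 3.5548 × 10^8
Stock = 3.38 × 10^-9 mg/mL × 3.5548 × 10^8 = 1.20 mg/mL

1.20 mg/mL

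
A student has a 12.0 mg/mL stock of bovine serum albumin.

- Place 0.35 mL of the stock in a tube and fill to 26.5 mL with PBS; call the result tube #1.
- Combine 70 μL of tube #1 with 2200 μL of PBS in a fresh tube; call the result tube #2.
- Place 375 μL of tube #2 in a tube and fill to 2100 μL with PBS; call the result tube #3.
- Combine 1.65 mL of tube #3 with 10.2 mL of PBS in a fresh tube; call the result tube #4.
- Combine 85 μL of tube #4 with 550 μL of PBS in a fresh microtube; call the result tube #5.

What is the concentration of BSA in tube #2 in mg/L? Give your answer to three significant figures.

Step 1: 0.35 mL brought to 26.5 mL → factor 26.5/0.35 = 75.714
Step 2: 70 μL + 2200 μL = 2270 μL total → factor 2270/70 = 32.429
Dilution factor through tube #2 = 75.714 × 32.429 = 2455.3
[tube #2] = 12.0 mg/mL / 2455.3 = 0.004887 mg/mL = 4.89 mg/L

4.89 mg/L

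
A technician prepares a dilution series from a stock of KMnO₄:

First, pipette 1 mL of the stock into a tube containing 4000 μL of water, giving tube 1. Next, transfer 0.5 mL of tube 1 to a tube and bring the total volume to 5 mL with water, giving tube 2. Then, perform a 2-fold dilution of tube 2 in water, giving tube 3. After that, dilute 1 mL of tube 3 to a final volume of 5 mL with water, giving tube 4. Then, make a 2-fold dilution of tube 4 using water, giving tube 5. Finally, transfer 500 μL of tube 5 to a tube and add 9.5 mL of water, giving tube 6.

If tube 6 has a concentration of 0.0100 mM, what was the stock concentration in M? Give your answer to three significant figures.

Step 1: 1 mL + 4000 μL = 5 mL total → factor 5/1 = 5
Step 2: 0.5 mL brought to 5 mL → factor 5/0.5 = 10
Step 3: 2-fold → factor 2
Step 4: 1 mL brought to 5 mL → factor 5/1 = 5
Step 5: 2-fold → factor 2
Step 6: 500 μL + 9.5 mL = 10000 μL total → factor 10000/500 = 20
Overall dilution factor = 5 × 10 × 2 × 5 × 2 × 20 = 20000
Stock = 0.0100 mM × 20000 = 200.0 mM = 0.200 M

0.200 M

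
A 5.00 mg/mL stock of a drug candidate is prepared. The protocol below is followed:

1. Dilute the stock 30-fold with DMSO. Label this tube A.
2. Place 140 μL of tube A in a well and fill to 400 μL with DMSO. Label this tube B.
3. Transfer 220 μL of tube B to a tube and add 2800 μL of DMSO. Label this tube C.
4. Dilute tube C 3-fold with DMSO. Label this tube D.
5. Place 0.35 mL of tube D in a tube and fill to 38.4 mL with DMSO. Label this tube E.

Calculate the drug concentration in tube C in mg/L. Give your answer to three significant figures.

4.25 mg/L

Step 1: 30-fold → factor 30
Step 2: 140 μL brought to 400 μL → factor 400/140 = 2.8571
Step 3: 220 μL + 2800 μL = 3020 μL total → factor 3020/220 = 13.727
Dilution factor through tube C = 30 × 2.8571 × 13.727 = 1176.6
[tube C] = 5.00 mg/mL / 1176.6 = 0.004249 mg/mL = 4.25 mg/L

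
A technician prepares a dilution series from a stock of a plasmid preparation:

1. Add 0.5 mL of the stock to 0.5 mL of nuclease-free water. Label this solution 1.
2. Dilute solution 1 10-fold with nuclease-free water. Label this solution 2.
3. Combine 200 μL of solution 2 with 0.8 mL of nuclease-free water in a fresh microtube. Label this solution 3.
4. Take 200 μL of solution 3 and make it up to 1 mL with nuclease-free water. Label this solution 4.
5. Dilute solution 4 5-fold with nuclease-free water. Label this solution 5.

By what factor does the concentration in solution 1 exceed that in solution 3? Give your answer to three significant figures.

Step 1: 0.5 mL + 0.5 mL = 1 mL total → factor 1/0.5 = 2
Step 2: 10-fold → factor 10
Step 3: 200 μL + 0.8 mL = 1000 μL total → factor 1000/200 = 5
Dilution factor to solution 1 = 2; to solution 3 = 100
[solution 1]/[solution 3] = (factor to solution 3)/(factor to solution 1) = 100/2 = 50.0

50.0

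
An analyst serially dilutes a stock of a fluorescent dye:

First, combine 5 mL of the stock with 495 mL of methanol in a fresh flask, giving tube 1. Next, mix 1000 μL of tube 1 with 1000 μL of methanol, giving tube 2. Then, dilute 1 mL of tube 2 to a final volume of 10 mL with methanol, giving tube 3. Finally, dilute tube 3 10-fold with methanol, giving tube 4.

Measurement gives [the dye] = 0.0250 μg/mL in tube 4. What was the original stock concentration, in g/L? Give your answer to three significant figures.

0.500 g/L

Step 1: 5 mL + 495 mL = 500 mL total → factor 500/5 = 100
Step 2: 1000 μL + 1000 μL = 2000 μL total → factor 2000/1000 = 2
Step 3: 1 mL brought to 10 mL → factor 10/1 = 10
Step 4: 10-fold → factor 10
Overall dilution factor = 100 × 2 × 10 × 10 = 20000
Stock = 0.0250 μg/mL × 20000 = 500.0 μg/mL = 0.500 g/L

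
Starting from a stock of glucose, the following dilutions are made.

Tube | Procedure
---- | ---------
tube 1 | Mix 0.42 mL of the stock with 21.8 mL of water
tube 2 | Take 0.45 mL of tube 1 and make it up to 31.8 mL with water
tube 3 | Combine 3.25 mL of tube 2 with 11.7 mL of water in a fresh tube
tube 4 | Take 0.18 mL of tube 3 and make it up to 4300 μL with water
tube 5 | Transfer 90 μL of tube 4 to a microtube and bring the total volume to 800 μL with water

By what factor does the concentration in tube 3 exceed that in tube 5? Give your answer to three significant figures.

Step 1: 0.42 mL + 21.8 mL = 22.22 mL total → factor 22.22/0.42 = 52.905
Step 2: 0.45 mL brought to 31.8 mL → factor 31.8/0.45 = 70.667
Step 3: 3.25 mL + 11.7 mL = 14.95 mL total → factor 14.95/3.25 = 4.6
Step 4: 0.18 mL brought to 4300 μL → factor 4.3/0.18 = 23.889
Step 5: 90 μL brought to 800 μL → factor 800/90 = 8.8889
Dilution factor to tube 3 = 17198; to tube 5 = 3.6518 × 10^6
[tube 3]/[tube 5] = (factor to tube 5)/(factor to tube 3) = 3.6518 × 10^6/17198 = 212

212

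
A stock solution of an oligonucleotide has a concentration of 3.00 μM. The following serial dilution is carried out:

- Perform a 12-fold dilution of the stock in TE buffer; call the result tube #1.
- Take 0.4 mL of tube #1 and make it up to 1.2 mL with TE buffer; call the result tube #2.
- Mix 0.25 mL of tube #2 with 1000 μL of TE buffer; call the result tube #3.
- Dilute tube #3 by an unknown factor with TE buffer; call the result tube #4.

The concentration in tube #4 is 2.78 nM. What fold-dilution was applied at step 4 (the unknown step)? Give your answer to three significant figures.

Step 1: 12-fold → factor 12
Step 2: 0.4 mL brought to 1.2 mL → factor 1.2/0.4 = 3
Step 3: 0.25 mL + 1000 μL = 1.25 mL total → factor 1.25/0.25 = 5
Step 4: unknown factor x
Product of known-step factors = 180
Overall factor = 3.00 μM / (2.78 nM) = 1079.1
x = 1079.1 / 180 = 6.00

6.00-fold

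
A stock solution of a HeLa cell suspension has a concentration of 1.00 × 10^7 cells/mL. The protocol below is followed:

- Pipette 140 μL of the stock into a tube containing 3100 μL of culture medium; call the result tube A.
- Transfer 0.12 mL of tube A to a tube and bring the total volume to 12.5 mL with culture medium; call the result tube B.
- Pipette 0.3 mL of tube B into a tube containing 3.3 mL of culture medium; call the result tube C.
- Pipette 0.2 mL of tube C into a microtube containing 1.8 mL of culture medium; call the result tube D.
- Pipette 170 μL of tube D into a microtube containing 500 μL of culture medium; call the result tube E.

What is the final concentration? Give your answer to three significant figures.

Step 1: 140 μL + 3100 μL = 3240 μL total → factor 3240/140 = 23.143
Step 2: 0.12 mL brought to 12.5 mL → factor 12.5/0.12 = 104.17
Step 3: 0.3 mL + 3.3 mL = 3.6 mL total → factor 3.6/0.3 = 12
Step 4: 0.2 mL + 1.8 mL = 2 mL total → factor 2/0.2 = 10
Step 5: 170 μL + 500 μL = 670 μL total → factor 670/170 = 3.9412
Overall dilution factor = 23.143 × 104.17 × 12 × 10 × 3.9412 = 1.1401 × 10^6
Final = 1.00 × 10^7 cells/mL / 1.1401 × 10^6 = 8.77 cells/mL

8.77 cells/mL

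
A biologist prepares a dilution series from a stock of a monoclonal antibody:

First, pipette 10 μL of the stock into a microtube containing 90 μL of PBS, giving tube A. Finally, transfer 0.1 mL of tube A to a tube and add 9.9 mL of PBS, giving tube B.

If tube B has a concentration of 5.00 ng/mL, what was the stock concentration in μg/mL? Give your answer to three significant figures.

Step 1: 10 μL + 90 μL = 100 μL total → factor 100/10 = 10
Step 2: 0.1 mL + 9.9 mL = 10 mL total → factor 10/0.1 = 100
Overall dilution factor = 10 × 100 = 1000
Stock = 5.00 ng/mL × 1000 = 5000 ng/mL = 5.00 μg/mL

5.00 μg/mL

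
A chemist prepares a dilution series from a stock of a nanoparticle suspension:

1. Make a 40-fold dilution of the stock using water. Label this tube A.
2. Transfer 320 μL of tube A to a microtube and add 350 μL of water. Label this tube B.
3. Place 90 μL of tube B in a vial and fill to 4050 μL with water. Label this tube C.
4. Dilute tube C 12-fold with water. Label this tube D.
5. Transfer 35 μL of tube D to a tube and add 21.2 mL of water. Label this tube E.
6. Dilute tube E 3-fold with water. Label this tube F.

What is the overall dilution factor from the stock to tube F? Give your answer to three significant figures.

Step 1: 40-fold → factor 40
Step 2: 320 μL + 350 μL = 670 μL total → factor 670/320 = 2.0938
Step 3: 90 μL brought to 4050 μL → factor 4050/90 = 45
Step 4: 12-fold → factor 12
Step 5: 35 μL + 21.2 mL = 21235 μL total → factor 21235/35 = 606.71
Step 6: 3-fold → factor 3
Overall dilution factor = 40 × 2.0938 × 45 × 12 × 606.71 × 3 = 8.2316 × 10^7

8.23 × 10^7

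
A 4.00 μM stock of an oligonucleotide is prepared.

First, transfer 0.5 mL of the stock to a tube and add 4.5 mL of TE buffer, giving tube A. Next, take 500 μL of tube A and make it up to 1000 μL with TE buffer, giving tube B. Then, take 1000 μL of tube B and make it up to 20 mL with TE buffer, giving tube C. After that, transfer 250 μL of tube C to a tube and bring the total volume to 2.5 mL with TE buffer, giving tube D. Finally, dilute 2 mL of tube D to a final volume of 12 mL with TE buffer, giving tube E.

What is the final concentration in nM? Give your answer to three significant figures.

0.167 nM

Step 1: 0.5 mL + 4.5 mL = 5 mL total → factor 5/0.5 = 10
Step 2: 500 μL brought to 1000 μL → factor 1000/500 = 2
Step 3: 1000 μL brought to 20 mL → factor 20000/1000 = 20
Step 4: 250 μL brought to 2.5 mL → factor 2500/250 = 10
Step 5: 2 mL brought to 12 mL → factor 12/2 = 6
Overall dilution factor = 10 × 2 × 20 × 10 × 6 = 24000
Final = 4.00 μM / 24000 = 0.0001667 μM = 0.167 nM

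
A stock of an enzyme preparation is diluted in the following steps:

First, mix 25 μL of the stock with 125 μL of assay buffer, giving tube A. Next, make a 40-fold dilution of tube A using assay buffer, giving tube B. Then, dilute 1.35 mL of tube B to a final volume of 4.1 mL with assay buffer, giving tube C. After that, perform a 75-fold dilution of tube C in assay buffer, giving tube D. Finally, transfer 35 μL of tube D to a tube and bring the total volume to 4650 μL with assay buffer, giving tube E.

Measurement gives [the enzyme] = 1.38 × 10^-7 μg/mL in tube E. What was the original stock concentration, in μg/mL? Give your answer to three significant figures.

Step 1: 25 μL + 125 μL = 150 μL total → factor 150/25 = 6
Step 2: 40-fold → factor 40
Step 3: 1.35 mL brought to 4.1 mL → factor 4.1/1.35 = 3.037
Step 4: 75-fold → factor 75
Step 5: 35 μL brought to 4650 μL → factor 4650/35 = 132.86
Overall dilution factor = 6 × 40 × 3.037 × 75 × 132.86 = 7.2629 × 10^6
Stock = 1.38 × 10^-7 μg/mL × 7.2629 × 10^6 = 1.00 μg/mL

1.00 μg/mL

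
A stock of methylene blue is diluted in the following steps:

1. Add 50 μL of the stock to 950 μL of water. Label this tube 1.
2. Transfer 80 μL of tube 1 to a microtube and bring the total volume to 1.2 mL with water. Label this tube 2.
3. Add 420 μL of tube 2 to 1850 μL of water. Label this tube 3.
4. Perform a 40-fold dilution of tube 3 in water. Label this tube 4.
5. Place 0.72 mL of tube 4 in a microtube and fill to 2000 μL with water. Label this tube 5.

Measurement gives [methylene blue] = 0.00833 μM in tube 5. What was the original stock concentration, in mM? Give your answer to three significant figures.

Step 1: 50 μL + 950 μL = 1000 μL total → factor 1000/50 = 20
Step 2: 80 μL brought to 1.2 mL → factor 1200/80 = 15
Step 3: 420 μL + 1850 μL = 2270 μL total → factor 2270/420 = 5.4048
Step 4: 40-fold → factor 40
Step 5: 0.72 mL brought to 2000 μL → factor 2/0.72 = 2.7778
Overall dilution factor = 20 × 15 × 5.4048 × 40 × 2.7778 = 1.8016 × 10^5
Stock = 0.00833 μM × 1.8016 × 10^5 = 1501 μM = 1.50 mM

1.50 mM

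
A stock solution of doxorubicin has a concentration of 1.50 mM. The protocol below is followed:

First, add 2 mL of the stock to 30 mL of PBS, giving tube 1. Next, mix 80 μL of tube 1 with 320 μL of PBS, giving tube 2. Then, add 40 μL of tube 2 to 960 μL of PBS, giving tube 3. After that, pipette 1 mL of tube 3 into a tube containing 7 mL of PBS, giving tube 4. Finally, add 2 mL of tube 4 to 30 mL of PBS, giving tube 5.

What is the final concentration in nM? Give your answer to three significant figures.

5.86 nM

Step 1: 2 mL + 30 mL = 32 mL total → factor 32/2 = 16
Step 2: 80 μL + 320 μL = 400 μL total → factor 400/80 = 5
Step 3: 40 μL + 960 μL = 1000 μL total → factor 1000/40 = 25
Step 4: 1 mL + 7 mL = 8 mL total → factor 8/1 = 8
Step 5: 2 mL + 30 mL = 32 mL total → factor 32/2 = 16
Overall dilution factor = 16 × 5 × 25 × 8 × 16 = 2.56 × 10^5
Final = 1.50 mM / 2.56 × 10^5 = 5.859 × 10^-6 mM = 5.86 nM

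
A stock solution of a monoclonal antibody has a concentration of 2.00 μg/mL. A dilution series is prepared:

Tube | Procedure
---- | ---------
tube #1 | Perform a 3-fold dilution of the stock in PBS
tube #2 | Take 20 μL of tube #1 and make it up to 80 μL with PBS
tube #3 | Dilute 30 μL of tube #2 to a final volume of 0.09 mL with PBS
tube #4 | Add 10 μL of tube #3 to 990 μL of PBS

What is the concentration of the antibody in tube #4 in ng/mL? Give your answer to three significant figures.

Step 1: 3-fold → factor 3
Step 2: 20 μL brought to 80 μL → factor 80/20 = 4
Step 3: 30 μL brought to 0.09 mL → factor 90/30 = 3
Step 4: 10 μL + 990 μL = 1000 μL total → factor 1000/10 = 100
Overall dilution factor = 3 × 4 × 3 × 100 = 3600
Final = 2.00 μg/mL / 3600 = 0.0005556 μg/mL = 0.556 ng/mL

0.556 ng/mL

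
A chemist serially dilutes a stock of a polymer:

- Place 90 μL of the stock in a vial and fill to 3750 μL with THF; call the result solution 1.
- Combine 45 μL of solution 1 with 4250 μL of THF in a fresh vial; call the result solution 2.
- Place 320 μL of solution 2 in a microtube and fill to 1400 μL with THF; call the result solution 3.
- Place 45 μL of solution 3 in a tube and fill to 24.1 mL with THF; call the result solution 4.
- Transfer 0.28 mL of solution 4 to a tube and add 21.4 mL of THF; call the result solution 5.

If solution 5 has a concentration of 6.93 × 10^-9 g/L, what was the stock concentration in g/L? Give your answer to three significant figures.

5.00 g/L

Step 1: 90 μL brought to 3750 μL → factor 3750/90 = 41.667
Step 2: 45 μL + 4250 μL = 4295 μL total → factor 4295/45 = 95.444
Step 3: 320 μL brought to 1400 μL → factor 1400/320 = 4.375
Step 4: 45 μL brought to 24.1 mL → factor 24100/45 = 535.56
Step 5: 0.28 mL + 21.4 mL = 21.68 mL total → factor 21.68/0.28 = 77.429
Overall dilution factor = 41.667 × 95.444 × 4.375 × 535.56 × 77.429 = 7.2148 × 10^8
Stock = 6.93 × 10^-9 g/L × 7.2148 × 10^8 = 5.00 g/L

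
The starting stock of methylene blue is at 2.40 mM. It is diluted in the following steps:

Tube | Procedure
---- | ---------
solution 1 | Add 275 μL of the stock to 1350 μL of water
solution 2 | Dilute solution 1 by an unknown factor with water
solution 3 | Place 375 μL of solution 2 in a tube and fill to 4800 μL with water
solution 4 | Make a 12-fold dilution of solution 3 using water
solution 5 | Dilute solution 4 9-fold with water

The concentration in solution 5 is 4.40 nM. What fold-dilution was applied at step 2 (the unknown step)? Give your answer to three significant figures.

Step 1: 275 μL + 1350 μL = 1625 μL total → factor 1625/275 = 5.9091
Step 2: unknown factor x
Step 3: 375 μL brought to 4800 μL → factor 4800/375 = 12.8
Step 4: 12-fold → factor 12
Step 5: 9-fold → factor 9
Product of known-step factors = 8168.7
Overall factor = 2.40 mM / (4.40 nM) = 5.4545 × 10^5
x = 5.4545 × 10^5 / 8168.7 = 66.8

66.8-fold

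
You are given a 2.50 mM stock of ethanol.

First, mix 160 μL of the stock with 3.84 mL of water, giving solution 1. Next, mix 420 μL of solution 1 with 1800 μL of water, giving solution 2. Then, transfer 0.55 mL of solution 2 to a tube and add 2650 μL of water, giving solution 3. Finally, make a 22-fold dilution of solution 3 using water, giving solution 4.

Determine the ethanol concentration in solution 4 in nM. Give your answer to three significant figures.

Step 1: 160 μL + 3.84 mL = 4000 μL total → factor 4000/160 = 25
Step 2: 420 μL + 1800 μL = 2220 μL total → factor 2220/420 = 5.2857
Step 3: 0.55 mL + 2650 μL = 3.2 mL total → factor 3.2/0.55 = 5.8182
Step 4: 22-fold → factor 22
Overall dilution factor = 25 × 5.2857 × 5.8182 × 22 = 16914
Final = 2.50 mM / 16914 = 0.0001478 mM = 148 nM

148 nM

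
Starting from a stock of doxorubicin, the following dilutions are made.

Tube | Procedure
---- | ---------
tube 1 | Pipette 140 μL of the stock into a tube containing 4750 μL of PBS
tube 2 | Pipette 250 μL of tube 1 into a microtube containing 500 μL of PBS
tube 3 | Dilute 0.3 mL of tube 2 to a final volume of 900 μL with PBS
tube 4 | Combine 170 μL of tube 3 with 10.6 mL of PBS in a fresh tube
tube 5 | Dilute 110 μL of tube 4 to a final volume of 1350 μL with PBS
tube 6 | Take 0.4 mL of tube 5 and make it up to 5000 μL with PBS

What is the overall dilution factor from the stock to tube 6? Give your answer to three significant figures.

3.06 × 10^6

Step 1: 140 μL + 4750 μL = 4890 μL total → factor 4890/140 = 34.929
Step 2: 250 μL + 500 μL = 750 μL total → factor 750/250 = 3
Step 3: 0.3 mL brought to 900 μL → factor 0.9/0.3 = 3
Step 4: 170 μL + 10.6 mL = 10770 μL total → factor 10770/170 = 63.353
Step 5: 110 μL brought to 1350 μL → factor 1350/110 = 12.273
Step 6: 0.4 mL brought to 5000 μL → factor 5/0.4 = 12.5
Overall dilution factor = 34.929 × 3 × 3 × 63.353 × 12.273 × 12.5 = 3.0552 × 10^6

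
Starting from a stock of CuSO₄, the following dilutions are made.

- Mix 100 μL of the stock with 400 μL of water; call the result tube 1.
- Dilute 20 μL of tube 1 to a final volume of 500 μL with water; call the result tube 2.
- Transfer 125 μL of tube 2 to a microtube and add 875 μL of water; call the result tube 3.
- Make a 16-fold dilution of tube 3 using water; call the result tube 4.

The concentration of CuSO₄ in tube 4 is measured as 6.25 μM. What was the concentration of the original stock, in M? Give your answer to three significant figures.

0.100 M

Step 1: 100 μL + 400 μL = 500 μL total → factor 500/100 = 5
Step 2: 20 μL brought to 500 μL → factor 500/20 = 25
Step 3: 125 μL + 875 μL = 1000 μL total → factor 1000/125 = 8
Step 4: 16-fold → factor 16
Overall dilution factor = 5 × 25 × 8 × 16 = 16000
Stock = 6.25 μM × 16000 = 1.000 × 10^5 μM = 0.100 M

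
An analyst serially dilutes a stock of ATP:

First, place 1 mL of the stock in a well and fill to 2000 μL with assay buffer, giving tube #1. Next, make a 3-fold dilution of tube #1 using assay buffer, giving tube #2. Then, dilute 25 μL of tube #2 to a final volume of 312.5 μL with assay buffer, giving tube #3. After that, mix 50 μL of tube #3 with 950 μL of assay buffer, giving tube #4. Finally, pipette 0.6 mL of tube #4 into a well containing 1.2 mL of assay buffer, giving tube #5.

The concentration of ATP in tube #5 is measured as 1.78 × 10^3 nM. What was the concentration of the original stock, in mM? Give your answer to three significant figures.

8.01 mM

Step 1: 1 mL brought to 2000 μL → factor 2/1 = 2
Step 2: 3-fold → factor 3
Step 3: 25 μL brought to 312.5 μL → factor 312.5/25 = 12.5
Step 4: 50 μL + 950 μL = 1000 μL total → factor 1000/50 = 20
Step 5: 0.6 mL + 1.2 mL = 1.8 mL total → factor 1.8/0.6 = 3
Overall dilution factor = 2 × 3 × 12.5 × 20 × 3 = 4500
Stock = 1.78 × 10^3 nM × 4500 = 8.010 × 10^6 nM = 8.01 mM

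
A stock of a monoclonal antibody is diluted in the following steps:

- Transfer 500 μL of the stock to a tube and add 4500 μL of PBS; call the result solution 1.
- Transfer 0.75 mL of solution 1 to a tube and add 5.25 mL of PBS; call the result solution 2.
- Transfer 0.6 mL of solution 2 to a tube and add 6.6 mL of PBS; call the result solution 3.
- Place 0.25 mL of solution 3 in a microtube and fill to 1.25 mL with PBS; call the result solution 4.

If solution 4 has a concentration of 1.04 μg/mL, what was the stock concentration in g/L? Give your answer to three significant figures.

4.99 g/L

Step 1: 500 μL + 4500 μL = 5000 μL total → factor 5000/500 = 10
Step 2: 0.75 mL + 5.25 mL = 6 mL total → factor 6/0.75 = 8
Step 3: 0.6 mL + 6.6 mL = 7.2 mL total → factor 7.2/0.6 = 12
Step 4: 0.25 mL brought to 1.25 mL → factor 1.25/0.25 = 5
Overall dilution factor = 10 × 8 × 12 × 5 = 4800
Stock = 1.04 μg/mL × 4800 = 4992 μg/mL = 4.99 g/L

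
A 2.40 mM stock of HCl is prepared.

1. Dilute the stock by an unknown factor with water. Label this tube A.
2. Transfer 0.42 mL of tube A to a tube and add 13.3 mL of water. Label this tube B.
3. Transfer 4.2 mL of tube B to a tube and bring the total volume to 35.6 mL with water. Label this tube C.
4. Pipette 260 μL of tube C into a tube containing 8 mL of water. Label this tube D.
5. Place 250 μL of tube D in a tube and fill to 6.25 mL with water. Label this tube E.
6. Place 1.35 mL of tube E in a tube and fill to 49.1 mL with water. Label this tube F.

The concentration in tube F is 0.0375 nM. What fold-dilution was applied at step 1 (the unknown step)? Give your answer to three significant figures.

Step 1: unknown factor x
Step 2: 0.42 mL + 13.3 mL = 13.72 mL total → factor 13.72/0.42 = 32.667
Step 3: 4.2 mL brought to 35.6 mL → factor 35.6/4.2 = 8.4762
Step 4: 260 μL + 8 mL = 8260 μL total → factor 8260/260 = 31.769
Step 5: 250 μL brought to 6.25 mL → factor 6250/250 = 25
Step 6: 1.35 mL brought to 49.1 mL → factor 49.1/1.35 = 36.37
Product of known-step factors = 7.9983 × 10^6
Overall factor = 2.40 mM / (0.0375 nM) = 6.4 × 10^7
x = 6.4 × 10^7 / 7.9983 × 10^6 = 8.00

8.00-fold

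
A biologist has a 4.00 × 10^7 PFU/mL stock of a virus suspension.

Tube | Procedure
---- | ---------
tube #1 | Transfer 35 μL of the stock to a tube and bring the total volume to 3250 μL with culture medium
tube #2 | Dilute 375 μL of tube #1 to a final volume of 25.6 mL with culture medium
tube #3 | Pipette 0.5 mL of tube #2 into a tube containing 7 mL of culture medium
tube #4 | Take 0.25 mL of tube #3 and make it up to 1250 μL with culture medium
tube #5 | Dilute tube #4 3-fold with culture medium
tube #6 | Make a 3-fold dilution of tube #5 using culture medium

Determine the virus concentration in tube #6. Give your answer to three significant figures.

Step 1: 35 μL brought to 3250 μL → factor 3250/35 = 92.857
Step 2: 375 μL brought to 25.6 mL → factor 25600/375 = 68.267
Step 3: 0.5 mL + 7 mL = 7.5 mL total → factor 7.5/0.5 = 15
Step 4: 0.25 mL brought to 1250 μL → factor 1.25/0.25 = 5
Step 5: 3-fold → factor 3
Step 6: 3-fold → factor 3
Overall dilution factor = 92.857 × 68.267 × 15 × 5 × 3 × 3 = 4.2789 × 10^6
Final = 4.00 × 10^7 PFU/mL / 4.2789 × 10^6 = 9.35 PFU/mL

9.35 PFU/mL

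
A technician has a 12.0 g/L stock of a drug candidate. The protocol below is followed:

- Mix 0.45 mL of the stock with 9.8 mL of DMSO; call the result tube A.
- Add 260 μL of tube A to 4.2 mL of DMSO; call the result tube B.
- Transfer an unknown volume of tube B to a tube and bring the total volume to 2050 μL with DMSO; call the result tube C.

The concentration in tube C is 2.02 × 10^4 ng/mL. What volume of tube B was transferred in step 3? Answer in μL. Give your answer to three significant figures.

Step 1: 0.45 mL + 9.8 mL = 10.25 mL total → factor 10.25/0.45 = 22.778
Step 2: 260 μL + 4.2 mL = 4460 μL total → factor 4460/260 = 17.154
Step 3: v brought to 2050 μL → factor = 2050 μL/v
Product of known-step factors = 390.73
Overall factor = 12.0 g/L / (2.02 × 10^4 ng/mL) = 594.06
Step-3 factor = 594.06 / 390.73 = 1.5204
v = 2050 μL / 1.5204 = 1.35 × 10^3 μL

1.35 × 10^3 μL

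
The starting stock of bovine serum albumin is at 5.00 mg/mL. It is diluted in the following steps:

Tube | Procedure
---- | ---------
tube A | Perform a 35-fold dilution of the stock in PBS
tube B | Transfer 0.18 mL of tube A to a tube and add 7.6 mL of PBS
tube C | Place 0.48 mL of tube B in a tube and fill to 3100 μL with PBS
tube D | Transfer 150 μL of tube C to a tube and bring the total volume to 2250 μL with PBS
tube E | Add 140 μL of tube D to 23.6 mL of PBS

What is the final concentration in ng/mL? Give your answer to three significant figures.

Step 1: 35-fold → factor 35
Step 2: 0.18 mL + 7.6 mL = 7.78 mL total → factor 7.78/0.18 = 43.222
Step 3: 0.48 mL brought to 3100 μL → factor 3.1/0.48 = 6.4583
Step 4: 150 μL brought to 2250 μL → factor 2250/150 = 15
Step 5: 140 μL + 23.6 mL = 23740 μL total → factor 23740/140 = 169.57
Overall dilution factor = 35 × 43.222 × 6.4583 × 15 × 169.57 = 2.4851 × 10^7
Final = 5.00 mg/mL / 2.4851 × 10^7 = 2.012 × 10^-7 mg/mL = 0.201 ng/mL

0.201 ng/mL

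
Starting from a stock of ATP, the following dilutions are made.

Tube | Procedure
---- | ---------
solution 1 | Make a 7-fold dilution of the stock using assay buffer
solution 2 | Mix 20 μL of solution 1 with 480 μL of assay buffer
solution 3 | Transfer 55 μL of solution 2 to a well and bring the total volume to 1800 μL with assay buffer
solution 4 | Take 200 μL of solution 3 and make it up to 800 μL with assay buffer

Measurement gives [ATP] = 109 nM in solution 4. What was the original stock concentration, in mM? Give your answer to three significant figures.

Step 1: 7-fold → factor 7
Step 2: 20 μL + 480 μL = 500 μL total → factor 500/20 = 25
Step 3: 55 μL brought to 1800 μL → factor 1800/55 = 32.727
Step 4: 200 μL brought to 800 μL → factor 800/200 = 4
Overall dilution factor = 7 × 25 × 32.727 × 4 = 22909
Stock = 109 nM × 22909 = 2.497 × 10^6 nM = 2.50 mM

2.50 mM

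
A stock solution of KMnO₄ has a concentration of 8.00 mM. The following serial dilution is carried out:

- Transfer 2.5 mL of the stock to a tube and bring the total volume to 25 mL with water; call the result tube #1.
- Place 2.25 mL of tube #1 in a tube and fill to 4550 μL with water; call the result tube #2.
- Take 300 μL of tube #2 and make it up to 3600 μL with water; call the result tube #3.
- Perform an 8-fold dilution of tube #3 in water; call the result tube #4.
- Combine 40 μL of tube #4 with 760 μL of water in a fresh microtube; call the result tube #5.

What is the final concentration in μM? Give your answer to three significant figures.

Step 1: 2.5 mL brought to 25 mL → factor 25/2.5 = 10
Step 2: 2.25 mL brought to 4550 μL → factor 4.55/2.25 = 2.0222
Step 3: 300 μL brought to 3600 μL → factor 3600/300 = 12
Step 4: 8-fold → factor 8
Step 5: 40 μL + 760 μL = 800 μL total → factor 800/40 = 20
Overall dilution factor = 10 × 2.0222 × 12 × 8 × 20 = 38827
Final = 8.00 mM / 38827 = 0.0002060 mM = 0.206 μM

0.206 μM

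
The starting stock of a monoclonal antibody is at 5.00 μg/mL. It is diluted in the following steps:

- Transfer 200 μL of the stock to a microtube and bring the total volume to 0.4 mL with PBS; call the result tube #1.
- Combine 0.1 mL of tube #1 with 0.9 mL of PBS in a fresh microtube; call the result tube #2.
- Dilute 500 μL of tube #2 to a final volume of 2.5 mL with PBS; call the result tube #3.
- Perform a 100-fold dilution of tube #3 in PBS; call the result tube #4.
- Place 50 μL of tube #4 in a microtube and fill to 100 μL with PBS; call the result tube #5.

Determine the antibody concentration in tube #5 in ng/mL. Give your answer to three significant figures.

0.250 ng/mL

Step 1: 200 μL brought to 0.4 mL → factor 400/200 = 2
Step 2: 0.1 mL + 0.9 mL = 1 mL total → factor 1/0.1 = 10
Step 3: 500 μL brought to 2.5 mL → factor 2500/500 = 5
Step 4: 100-fold → factor 100
Step 5: 50 μL brought to 100 μL → factor 100/50 = 2
Overall dilution factor = 2 × 10 × 5 × 100 × 2 = 20000
Final = 5.00 μg/mL / 20000 = 0.0002500 μg/mL = 0.250 ng/mL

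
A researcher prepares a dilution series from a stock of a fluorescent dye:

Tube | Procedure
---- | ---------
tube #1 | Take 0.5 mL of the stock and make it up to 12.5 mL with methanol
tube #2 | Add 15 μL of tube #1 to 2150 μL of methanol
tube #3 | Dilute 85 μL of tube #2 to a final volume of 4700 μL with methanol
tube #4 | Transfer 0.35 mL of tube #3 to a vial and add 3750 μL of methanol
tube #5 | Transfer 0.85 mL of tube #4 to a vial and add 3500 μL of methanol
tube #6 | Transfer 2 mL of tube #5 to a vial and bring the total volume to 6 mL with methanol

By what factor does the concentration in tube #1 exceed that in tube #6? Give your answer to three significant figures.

1.44 × 10^6

Step 1: 0.5 mL brought to 12.5 mL → factor 12.5/0.5 = 25
Step 2: 15 μL + 2150 μL = 2165 μL total → factor 2165/15 = 144.33
Step 3: 85 μL brought to 4700 μL → factor 4700/85 = 55.294
Step 4: 0.35 mL + 3750 μL = 4.1 mL total → factor 4.1/0.35 = 11.714
Step 5: 0.85 mL + 3500 μL = 4.35 mL total → factor 4.35/0.85 = 5.1176
Step 6: 2 mL brought to 6 mL → factor 6/2 = 3
Dilution factor to tube #1 = 25; to tube #6 = 3.5883 × 10^7
[tube #1]/[tube #6] = (factor to tube #6)/(factor to tube #1) = 3.5883 × 10^7/25 = 1.44 × 10^6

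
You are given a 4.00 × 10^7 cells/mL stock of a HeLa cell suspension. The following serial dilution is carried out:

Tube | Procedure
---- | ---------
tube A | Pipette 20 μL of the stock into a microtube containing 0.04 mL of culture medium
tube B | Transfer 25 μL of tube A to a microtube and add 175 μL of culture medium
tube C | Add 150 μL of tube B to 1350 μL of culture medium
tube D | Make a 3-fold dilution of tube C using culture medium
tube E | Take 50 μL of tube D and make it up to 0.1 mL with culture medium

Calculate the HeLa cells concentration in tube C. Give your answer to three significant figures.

1.67 × 10^5 cells/mL

Step 1: 20 μL + 0.04 mL = 60 μL total → factor 60/20 = 3
Step 2: 25 μL + 175 μL = 200 μL total → factor 200/25 = 8
Step 3: 150 μL + 1350 μL = 1500 μL total → factor 1500/150 = 10
Dilution factor through tube C = 3 × 8 × 10 = 240
[tube C] = 4.00 × 10^7 cells/mL / 240 = 1.67 × 10^5 cells/mL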